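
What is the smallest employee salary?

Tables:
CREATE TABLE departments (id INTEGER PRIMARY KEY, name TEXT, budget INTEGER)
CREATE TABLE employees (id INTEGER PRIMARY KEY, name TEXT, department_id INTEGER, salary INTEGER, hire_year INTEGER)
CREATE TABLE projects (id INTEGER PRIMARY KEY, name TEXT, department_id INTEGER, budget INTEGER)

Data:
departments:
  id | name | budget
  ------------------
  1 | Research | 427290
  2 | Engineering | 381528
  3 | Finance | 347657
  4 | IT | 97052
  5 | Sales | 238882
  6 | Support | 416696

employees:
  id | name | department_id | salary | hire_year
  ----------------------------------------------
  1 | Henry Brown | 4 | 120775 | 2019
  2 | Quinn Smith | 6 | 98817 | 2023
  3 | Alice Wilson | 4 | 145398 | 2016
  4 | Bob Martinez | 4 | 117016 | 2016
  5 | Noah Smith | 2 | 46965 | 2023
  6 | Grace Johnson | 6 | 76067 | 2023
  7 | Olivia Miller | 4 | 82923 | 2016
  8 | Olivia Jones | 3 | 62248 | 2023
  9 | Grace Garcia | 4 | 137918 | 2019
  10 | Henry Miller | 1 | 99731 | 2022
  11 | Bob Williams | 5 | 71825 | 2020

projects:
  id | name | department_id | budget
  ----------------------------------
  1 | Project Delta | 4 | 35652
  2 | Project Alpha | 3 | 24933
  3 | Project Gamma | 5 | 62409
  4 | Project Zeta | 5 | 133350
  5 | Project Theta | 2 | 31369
SELECT MIN(salary) FROM employees

Execution result:
46965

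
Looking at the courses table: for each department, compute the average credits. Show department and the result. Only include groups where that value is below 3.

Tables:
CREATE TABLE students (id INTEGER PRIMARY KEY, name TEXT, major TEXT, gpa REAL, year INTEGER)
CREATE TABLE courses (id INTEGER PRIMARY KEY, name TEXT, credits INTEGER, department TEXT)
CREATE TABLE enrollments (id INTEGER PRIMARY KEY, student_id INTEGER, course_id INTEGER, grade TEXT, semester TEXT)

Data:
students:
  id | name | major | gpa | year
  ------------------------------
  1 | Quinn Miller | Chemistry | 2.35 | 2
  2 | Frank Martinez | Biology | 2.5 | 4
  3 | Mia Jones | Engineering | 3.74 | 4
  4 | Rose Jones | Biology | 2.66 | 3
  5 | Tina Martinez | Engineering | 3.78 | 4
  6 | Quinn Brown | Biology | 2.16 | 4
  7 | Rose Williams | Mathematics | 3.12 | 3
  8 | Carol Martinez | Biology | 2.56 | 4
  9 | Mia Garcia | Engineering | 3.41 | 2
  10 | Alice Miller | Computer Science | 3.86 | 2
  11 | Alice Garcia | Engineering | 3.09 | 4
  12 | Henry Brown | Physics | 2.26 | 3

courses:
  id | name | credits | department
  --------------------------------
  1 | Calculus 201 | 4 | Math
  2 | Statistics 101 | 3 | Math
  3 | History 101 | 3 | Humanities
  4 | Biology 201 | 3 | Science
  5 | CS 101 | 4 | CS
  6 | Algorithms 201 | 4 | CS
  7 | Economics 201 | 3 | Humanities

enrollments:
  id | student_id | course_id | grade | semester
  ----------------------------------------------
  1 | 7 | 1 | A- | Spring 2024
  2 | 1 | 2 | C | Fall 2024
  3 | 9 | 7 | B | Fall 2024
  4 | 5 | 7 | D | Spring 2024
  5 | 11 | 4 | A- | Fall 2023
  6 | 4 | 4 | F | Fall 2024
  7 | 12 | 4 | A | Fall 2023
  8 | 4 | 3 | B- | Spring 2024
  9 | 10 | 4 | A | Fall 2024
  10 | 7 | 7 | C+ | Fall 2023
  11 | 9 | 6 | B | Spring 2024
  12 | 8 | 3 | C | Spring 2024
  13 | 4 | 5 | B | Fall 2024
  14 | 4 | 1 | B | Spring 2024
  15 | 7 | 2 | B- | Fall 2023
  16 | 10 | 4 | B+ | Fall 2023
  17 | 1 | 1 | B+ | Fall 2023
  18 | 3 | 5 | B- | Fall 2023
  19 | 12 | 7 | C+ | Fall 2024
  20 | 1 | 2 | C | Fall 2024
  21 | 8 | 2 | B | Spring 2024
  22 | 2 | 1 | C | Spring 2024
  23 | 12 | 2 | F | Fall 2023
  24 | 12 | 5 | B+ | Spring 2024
SELECT department, AVG(credits) AS avg_credits FROM courses GROUP BY department HAVING AVG(credits) < 3

Execution result:
(no rows)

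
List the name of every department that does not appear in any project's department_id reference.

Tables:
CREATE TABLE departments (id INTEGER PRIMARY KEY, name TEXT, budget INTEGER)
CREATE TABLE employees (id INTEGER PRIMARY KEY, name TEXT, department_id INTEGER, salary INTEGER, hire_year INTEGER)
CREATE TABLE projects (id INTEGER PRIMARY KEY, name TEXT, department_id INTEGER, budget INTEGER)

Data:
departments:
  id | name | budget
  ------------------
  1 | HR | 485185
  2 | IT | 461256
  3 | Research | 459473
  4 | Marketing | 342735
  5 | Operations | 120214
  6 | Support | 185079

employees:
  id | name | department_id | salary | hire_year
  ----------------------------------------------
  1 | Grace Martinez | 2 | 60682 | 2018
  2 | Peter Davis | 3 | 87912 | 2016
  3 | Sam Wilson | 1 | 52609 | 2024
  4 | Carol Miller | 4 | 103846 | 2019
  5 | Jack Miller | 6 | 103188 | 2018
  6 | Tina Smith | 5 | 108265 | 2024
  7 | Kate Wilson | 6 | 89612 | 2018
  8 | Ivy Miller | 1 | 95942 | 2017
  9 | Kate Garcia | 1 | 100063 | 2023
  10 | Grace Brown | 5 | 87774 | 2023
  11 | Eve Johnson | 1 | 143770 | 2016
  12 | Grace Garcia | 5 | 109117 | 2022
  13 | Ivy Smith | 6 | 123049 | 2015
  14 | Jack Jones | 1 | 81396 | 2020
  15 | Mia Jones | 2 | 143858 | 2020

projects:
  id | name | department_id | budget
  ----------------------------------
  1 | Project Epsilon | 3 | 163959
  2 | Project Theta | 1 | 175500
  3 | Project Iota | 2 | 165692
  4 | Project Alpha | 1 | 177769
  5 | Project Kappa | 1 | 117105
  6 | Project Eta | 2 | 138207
SELECT p.name FROM departments p LEFT JOIN projects c ON c.department_id = p.id WHERE c.id IS NULL

Execution result:
name
Marketing
Operations
Support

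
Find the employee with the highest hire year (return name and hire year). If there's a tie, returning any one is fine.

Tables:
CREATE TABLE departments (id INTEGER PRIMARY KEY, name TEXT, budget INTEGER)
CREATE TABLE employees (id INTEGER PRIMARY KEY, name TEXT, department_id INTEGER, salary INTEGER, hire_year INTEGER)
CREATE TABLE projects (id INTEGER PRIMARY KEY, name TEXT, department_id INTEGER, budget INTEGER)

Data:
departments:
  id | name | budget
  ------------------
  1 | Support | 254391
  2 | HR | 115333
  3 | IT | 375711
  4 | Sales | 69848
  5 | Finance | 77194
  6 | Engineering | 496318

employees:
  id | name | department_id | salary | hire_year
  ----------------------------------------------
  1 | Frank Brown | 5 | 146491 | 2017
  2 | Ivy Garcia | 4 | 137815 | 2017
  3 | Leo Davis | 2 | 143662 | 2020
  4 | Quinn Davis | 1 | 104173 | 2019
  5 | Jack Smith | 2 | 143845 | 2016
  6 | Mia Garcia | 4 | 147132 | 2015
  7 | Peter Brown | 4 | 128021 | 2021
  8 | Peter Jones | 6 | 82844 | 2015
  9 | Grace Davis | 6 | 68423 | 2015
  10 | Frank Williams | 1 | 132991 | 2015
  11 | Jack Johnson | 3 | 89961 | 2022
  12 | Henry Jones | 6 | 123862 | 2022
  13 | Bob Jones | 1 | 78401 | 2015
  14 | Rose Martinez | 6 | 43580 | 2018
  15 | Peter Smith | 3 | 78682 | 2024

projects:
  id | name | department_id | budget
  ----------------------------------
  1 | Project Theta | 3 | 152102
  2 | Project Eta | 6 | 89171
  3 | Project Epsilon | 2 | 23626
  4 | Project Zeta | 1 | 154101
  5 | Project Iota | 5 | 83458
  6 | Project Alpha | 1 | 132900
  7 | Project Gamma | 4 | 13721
SELECT name, hire_year FROM employees ORDER BY hire_year DESC LIMIT 1

Execution result:
name | hire_year
Peter Smith | 2024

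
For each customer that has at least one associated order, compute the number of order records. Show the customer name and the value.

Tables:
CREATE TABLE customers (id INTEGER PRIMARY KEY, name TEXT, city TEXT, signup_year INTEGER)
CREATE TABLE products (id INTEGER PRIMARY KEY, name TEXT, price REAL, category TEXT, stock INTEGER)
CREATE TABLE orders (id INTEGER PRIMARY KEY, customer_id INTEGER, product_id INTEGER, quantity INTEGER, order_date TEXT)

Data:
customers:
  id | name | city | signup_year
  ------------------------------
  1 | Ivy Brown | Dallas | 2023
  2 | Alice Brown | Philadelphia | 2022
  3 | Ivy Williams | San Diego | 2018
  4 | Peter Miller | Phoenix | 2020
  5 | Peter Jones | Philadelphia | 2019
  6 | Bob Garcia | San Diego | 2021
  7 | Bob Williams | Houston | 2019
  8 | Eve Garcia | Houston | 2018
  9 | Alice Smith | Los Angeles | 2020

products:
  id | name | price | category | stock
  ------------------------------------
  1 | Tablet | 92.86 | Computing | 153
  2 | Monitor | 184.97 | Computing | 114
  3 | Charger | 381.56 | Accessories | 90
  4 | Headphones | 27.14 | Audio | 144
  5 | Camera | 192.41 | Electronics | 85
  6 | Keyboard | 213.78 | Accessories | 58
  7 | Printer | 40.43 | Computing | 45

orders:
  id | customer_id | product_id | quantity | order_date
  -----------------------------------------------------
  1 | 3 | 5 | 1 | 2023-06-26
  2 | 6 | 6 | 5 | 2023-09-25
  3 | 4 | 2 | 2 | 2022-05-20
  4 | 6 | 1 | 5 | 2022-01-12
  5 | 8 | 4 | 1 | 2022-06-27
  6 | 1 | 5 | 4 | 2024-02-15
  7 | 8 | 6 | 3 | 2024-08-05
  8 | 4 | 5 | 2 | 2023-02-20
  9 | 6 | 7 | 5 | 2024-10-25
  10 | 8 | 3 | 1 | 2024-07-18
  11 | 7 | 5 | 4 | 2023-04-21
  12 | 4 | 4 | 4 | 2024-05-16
SELECT p.name, COUNT(*) AS n FROM orders c JOIN customers p ON c.customer_id = p.id GROUP BY p.id, p.name

Execution result:
name | n
Ivy Brown | 1
Ivy Williams | 1
Peter Miller | 3
Bob Garcia | 3
Bob Williams | 1
Eve Garcia | 3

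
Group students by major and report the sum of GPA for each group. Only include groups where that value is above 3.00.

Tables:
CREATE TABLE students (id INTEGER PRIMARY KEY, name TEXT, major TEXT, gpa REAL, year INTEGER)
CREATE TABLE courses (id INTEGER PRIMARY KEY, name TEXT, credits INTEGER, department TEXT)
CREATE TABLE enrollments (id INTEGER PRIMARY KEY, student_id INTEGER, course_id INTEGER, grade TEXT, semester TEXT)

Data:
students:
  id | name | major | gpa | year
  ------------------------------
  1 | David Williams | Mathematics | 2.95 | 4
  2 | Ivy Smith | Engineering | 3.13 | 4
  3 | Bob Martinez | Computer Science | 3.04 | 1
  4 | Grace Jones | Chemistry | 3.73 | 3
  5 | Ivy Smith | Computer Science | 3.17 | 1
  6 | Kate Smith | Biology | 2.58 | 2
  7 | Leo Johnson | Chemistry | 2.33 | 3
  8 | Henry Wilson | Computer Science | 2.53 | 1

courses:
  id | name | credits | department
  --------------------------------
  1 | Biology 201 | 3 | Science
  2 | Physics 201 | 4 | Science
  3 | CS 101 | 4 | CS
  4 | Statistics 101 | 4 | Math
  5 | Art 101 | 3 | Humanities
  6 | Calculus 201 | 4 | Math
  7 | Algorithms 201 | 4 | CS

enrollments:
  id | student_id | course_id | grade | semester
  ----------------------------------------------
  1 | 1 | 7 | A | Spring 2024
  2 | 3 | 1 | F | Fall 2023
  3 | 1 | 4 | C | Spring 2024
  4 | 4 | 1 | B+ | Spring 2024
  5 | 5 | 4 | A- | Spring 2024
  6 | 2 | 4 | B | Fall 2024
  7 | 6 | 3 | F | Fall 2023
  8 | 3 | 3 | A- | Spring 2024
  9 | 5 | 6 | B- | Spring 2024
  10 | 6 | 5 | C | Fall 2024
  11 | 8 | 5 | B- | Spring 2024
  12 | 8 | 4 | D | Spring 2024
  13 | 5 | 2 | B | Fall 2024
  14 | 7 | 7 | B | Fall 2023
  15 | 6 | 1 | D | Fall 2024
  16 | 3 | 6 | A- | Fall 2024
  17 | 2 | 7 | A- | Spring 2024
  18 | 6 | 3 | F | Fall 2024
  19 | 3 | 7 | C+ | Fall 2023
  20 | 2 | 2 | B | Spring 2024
SELECT major, SUM(gpa) AS sum_gpa FROM students GROUP BY major HAVING SUM(gpa) > 3.0

Execution result:
major | sum_gpa
Chemistry | 6.06
Computer Science | 8.74
Engineering | 3.13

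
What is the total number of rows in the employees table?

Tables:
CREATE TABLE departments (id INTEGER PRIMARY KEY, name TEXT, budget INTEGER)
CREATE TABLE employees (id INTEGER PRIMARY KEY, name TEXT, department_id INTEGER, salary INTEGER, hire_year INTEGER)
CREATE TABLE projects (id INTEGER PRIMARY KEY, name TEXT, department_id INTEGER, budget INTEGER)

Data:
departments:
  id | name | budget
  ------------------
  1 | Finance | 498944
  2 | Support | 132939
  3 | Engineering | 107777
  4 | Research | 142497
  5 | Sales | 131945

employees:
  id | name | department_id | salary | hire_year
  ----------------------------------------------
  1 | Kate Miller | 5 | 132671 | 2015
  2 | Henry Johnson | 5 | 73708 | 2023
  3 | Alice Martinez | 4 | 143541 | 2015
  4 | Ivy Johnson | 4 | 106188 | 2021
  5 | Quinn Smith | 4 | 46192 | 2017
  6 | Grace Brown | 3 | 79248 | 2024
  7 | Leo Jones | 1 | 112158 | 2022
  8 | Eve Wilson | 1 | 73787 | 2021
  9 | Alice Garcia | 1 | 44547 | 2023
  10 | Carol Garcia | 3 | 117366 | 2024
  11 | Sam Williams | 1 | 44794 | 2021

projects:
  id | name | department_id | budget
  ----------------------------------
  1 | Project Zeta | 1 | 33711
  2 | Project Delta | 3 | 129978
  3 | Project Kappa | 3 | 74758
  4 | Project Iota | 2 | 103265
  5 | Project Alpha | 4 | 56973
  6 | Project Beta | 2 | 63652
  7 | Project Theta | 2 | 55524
SELECT COUNT(*) FROM employees

Execution result:
11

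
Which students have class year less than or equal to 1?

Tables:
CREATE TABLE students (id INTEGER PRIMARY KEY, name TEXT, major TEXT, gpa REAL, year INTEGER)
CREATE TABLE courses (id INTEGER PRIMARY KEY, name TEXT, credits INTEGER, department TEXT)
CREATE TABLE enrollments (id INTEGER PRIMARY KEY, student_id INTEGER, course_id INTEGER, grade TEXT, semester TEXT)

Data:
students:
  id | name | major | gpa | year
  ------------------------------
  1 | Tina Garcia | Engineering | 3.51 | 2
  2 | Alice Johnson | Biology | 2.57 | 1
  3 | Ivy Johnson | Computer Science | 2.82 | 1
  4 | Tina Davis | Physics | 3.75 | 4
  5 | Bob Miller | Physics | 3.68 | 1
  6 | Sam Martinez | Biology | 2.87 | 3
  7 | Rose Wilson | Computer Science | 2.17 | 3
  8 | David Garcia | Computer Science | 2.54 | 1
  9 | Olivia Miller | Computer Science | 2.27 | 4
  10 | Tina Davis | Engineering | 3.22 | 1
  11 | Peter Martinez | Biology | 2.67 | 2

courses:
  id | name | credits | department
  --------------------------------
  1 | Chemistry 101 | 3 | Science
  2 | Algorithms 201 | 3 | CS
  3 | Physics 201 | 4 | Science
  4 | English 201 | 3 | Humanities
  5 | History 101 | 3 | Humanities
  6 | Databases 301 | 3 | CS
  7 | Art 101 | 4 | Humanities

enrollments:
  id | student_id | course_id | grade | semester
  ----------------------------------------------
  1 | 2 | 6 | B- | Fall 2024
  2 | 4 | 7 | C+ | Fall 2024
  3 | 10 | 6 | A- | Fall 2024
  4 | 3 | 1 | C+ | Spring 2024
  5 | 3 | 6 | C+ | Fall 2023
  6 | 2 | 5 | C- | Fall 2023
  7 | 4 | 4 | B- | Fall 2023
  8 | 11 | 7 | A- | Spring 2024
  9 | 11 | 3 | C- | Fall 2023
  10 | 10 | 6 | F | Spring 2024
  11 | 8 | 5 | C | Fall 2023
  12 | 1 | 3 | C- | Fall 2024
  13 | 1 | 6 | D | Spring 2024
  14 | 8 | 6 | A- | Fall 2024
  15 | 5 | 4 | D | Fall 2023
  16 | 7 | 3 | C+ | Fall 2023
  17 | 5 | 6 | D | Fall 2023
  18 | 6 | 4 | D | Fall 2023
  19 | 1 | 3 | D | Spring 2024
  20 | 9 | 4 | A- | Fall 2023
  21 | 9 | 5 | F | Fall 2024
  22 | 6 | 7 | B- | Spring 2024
SELECT name, year FROM students WHERE year <= 1

Execution result:
name | year
Alice Johnson | 1
Ivy Johnson | 1
Bob Miller | 1
David Garcia | 1
Tina Davis | 1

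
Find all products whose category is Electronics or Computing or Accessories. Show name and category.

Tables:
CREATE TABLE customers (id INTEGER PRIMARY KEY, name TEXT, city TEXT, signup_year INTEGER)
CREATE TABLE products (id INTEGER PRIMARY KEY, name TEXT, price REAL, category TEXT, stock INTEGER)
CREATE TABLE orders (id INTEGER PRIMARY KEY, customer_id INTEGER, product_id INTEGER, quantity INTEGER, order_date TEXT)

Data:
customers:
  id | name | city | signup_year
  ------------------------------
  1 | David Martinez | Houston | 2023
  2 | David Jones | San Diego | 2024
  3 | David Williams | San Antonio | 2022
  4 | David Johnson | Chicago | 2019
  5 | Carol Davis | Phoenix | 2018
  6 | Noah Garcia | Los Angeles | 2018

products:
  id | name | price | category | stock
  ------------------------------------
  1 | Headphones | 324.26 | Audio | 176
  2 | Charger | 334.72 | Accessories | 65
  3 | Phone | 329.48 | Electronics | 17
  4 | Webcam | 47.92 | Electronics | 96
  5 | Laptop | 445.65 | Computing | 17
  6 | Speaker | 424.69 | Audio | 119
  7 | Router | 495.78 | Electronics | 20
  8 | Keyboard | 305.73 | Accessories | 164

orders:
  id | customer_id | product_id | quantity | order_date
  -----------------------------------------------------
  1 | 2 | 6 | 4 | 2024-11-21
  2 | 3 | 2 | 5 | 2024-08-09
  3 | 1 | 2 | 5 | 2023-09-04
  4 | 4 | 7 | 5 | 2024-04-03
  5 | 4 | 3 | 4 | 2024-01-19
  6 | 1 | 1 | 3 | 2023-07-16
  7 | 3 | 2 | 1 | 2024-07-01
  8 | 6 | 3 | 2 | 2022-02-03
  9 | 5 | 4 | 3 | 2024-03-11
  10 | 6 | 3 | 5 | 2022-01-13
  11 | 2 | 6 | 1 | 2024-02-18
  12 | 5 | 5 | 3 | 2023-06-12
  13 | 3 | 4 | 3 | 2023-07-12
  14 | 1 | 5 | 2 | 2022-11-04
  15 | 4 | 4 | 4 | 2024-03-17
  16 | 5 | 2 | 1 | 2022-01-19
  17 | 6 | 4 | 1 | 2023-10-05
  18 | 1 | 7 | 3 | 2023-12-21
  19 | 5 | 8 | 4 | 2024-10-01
SELECT name, category FROM products WHERE category IN ('Electronics', 'Computing', 'Accessories')

Execution result:
name | category
Charger | Accessories
Phone | Electronics
Webcam | Electronics
Laptop | Computing
Router | Electronics
Keyboard | Accessories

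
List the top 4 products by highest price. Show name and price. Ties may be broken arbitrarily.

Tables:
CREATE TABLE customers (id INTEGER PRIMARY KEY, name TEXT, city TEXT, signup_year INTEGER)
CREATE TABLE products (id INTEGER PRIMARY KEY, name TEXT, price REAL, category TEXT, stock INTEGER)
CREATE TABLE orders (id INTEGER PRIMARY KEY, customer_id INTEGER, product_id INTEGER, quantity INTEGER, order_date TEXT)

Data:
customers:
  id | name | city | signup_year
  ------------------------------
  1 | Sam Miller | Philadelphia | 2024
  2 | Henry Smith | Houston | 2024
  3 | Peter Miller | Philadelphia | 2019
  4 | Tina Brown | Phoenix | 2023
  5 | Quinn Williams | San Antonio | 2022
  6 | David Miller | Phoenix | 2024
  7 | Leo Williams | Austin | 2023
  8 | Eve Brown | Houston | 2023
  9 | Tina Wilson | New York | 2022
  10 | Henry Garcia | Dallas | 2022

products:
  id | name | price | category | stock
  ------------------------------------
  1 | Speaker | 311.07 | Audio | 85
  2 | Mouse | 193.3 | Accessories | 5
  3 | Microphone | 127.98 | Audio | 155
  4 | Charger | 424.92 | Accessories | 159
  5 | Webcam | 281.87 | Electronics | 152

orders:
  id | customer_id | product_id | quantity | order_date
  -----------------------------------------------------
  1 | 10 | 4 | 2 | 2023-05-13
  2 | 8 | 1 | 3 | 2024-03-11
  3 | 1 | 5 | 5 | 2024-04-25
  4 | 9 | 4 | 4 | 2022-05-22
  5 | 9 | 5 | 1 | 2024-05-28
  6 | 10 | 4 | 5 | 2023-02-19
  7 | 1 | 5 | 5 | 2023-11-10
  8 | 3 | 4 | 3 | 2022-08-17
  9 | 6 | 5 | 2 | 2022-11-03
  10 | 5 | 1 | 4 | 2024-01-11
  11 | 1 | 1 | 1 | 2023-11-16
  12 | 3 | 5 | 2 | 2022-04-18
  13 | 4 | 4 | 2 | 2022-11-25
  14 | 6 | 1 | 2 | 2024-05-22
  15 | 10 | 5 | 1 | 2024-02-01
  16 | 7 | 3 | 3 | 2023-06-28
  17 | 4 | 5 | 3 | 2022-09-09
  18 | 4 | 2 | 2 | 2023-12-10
SELECT name, price FROM products ORDER BY price DESC LIMIT 4

Execution result:
name | price
Charger | 424.92
Speaker | 311.07
Webcam | 281.87
Mouse | 193.30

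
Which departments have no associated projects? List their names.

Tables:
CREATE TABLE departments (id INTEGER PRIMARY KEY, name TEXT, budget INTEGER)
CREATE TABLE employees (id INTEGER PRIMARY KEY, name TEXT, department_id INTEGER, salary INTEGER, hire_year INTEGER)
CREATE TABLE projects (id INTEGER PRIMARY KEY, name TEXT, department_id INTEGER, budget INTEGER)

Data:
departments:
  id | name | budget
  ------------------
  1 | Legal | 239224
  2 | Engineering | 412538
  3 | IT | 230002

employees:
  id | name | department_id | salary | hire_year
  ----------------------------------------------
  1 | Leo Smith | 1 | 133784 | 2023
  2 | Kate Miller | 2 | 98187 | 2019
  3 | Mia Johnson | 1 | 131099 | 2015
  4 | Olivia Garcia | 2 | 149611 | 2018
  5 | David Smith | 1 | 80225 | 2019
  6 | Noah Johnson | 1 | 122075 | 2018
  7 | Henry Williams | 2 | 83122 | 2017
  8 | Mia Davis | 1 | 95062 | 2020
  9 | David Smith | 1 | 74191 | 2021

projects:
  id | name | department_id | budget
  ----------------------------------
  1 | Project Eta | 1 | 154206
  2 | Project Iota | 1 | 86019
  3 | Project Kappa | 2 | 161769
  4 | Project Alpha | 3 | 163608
SELECT p.name FROM departments p LEFT JOIN projects c ON c.department_id = p.id WHERE c.id IS NULL

Execution result:
(no rows)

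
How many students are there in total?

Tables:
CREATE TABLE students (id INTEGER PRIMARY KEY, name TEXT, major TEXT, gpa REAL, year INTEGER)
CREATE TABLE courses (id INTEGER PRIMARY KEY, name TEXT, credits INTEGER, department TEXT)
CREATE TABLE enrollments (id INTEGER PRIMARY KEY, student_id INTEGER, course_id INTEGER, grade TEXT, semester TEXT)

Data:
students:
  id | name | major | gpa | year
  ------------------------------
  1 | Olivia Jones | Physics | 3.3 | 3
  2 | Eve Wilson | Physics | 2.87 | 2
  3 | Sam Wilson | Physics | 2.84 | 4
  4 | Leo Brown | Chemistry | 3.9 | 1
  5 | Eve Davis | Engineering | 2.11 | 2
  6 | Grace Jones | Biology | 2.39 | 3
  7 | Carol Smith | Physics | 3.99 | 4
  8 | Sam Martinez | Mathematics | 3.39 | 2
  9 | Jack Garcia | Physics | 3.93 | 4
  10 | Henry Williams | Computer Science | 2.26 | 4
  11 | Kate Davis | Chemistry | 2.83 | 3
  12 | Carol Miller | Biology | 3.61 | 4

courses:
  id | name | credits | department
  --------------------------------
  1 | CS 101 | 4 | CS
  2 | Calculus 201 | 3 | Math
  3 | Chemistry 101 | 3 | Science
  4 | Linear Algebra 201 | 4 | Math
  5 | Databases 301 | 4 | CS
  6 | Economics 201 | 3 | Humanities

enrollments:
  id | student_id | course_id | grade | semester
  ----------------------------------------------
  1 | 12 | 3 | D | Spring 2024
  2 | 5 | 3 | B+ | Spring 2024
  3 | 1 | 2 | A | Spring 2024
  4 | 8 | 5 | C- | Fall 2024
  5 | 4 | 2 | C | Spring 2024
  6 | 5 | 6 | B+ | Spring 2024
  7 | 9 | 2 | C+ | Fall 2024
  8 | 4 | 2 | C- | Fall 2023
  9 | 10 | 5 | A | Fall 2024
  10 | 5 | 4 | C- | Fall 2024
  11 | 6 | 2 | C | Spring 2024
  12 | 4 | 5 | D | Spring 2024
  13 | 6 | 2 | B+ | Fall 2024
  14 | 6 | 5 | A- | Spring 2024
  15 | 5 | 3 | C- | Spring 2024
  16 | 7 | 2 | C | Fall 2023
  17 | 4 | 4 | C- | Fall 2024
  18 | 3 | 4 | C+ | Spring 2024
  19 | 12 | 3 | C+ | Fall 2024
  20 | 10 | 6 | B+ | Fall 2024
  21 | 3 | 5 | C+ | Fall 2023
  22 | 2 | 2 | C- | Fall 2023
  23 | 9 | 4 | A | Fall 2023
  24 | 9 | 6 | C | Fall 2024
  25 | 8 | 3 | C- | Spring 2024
SELECT COUNT(*) FROM students

Execution result:
12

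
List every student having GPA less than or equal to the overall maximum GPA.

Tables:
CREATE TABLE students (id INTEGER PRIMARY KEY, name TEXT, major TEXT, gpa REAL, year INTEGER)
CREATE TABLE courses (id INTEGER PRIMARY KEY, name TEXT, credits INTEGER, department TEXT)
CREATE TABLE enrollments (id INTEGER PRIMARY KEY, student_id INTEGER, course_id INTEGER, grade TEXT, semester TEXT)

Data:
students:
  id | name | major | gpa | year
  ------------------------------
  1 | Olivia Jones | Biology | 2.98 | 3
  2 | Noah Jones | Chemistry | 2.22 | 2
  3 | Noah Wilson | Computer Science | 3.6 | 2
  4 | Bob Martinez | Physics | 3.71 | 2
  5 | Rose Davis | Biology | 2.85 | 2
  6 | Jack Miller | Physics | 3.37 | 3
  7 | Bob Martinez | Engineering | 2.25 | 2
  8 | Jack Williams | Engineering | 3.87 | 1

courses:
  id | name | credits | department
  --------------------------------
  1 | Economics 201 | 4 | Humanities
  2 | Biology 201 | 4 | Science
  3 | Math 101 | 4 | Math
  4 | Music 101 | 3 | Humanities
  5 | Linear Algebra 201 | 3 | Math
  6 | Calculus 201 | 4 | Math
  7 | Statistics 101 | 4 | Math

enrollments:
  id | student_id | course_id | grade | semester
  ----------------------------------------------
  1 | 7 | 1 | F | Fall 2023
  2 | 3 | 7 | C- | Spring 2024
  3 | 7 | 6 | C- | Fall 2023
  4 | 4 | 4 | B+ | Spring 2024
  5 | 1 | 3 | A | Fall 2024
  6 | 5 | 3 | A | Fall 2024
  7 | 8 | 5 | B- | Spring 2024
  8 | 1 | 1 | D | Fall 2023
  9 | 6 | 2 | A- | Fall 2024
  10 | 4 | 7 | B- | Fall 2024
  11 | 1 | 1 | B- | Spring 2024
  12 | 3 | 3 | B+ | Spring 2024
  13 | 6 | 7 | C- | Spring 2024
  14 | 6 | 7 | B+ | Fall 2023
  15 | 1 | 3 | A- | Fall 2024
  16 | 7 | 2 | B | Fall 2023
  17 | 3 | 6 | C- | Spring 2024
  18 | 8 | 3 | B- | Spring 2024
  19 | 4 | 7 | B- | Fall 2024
SELECT name, gpa FROM students WHERE gpa <= (SELECT MAX(gpa) FROM students)

Execution result:
name | gpa
Olivia Jones | 2.98
Noah Jones | 2.22
Noah Wilson | 3.60
Bob Martinez | 3.71
Rose Davis | 2.85
Jack Miller | 3.37
Bob Martinez | 2.25
Jack Williams | 3.87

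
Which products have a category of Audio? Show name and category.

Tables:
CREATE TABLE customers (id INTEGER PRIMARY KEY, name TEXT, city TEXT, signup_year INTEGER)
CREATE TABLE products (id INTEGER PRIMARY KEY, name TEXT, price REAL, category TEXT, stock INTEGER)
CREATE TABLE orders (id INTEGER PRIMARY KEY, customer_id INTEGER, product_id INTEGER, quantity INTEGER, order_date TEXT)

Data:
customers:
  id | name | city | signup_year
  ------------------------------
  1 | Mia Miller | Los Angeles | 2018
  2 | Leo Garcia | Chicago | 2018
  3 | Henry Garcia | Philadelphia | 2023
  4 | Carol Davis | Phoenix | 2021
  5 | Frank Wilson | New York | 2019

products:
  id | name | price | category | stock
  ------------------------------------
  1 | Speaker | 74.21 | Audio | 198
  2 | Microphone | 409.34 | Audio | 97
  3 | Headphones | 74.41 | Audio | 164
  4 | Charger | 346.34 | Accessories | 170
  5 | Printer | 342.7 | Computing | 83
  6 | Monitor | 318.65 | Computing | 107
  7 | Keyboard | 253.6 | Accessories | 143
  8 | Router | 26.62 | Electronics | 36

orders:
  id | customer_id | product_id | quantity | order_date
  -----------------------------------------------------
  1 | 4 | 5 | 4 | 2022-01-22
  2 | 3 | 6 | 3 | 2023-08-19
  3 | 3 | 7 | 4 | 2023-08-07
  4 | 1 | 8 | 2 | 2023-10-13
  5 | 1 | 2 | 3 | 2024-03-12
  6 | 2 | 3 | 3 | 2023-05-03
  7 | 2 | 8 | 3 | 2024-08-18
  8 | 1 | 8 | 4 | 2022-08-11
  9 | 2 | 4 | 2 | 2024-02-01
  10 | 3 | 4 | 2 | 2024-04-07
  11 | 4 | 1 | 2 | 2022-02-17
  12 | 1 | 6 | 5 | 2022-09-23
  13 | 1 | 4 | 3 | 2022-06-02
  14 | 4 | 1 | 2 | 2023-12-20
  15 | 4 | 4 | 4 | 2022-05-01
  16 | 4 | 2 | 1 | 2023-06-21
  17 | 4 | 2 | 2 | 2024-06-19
SELECT name, category FROM products WHERE category = 'Audio'

Execution result:
name | category
Speaker | Audio
Microphone | Audio
Headphones | Audio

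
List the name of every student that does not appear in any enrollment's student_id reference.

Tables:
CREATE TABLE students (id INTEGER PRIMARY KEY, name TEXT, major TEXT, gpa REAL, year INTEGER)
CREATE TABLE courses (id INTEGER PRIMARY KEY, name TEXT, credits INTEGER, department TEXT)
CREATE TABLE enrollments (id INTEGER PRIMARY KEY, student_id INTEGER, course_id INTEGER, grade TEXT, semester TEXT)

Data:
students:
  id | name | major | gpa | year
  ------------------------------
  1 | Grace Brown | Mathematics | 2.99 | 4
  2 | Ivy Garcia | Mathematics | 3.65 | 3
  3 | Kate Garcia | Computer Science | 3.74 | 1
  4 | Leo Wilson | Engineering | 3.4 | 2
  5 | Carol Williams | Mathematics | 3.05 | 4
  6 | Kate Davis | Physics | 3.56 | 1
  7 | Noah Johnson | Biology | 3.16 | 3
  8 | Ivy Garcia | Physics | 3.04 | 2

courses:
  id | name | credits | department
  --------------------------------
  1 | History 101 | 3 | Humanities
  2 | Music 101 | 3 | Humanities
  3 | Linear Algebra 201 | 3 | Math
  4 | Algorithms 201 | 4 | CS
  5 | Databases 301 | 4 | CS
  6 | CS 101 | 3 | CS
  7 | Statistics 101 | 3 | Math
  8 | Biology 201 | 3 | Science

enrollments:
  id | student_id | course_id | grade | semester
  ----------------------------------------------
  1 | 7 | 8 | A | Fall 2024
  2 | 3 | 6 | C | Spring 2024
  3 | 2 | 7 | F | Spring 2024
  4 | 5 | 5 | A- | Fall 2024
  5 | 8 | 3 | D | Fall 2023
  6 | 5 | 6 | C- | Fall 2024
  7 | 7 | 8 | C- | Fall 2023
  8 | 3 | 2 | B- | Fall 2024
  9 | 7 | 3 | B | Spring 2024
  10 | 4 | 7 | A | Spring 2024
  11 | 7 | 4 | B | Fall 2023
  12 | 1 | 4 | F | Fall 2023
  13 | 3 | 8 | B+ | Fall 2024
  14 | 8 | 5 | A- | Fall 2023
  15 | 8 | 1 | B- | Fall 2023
SELECT p.name FROM students p LEFT JOIN enrollments c ON c.student_id = p.id WHERE c.id IS NULL

Execution result:
Kate Davis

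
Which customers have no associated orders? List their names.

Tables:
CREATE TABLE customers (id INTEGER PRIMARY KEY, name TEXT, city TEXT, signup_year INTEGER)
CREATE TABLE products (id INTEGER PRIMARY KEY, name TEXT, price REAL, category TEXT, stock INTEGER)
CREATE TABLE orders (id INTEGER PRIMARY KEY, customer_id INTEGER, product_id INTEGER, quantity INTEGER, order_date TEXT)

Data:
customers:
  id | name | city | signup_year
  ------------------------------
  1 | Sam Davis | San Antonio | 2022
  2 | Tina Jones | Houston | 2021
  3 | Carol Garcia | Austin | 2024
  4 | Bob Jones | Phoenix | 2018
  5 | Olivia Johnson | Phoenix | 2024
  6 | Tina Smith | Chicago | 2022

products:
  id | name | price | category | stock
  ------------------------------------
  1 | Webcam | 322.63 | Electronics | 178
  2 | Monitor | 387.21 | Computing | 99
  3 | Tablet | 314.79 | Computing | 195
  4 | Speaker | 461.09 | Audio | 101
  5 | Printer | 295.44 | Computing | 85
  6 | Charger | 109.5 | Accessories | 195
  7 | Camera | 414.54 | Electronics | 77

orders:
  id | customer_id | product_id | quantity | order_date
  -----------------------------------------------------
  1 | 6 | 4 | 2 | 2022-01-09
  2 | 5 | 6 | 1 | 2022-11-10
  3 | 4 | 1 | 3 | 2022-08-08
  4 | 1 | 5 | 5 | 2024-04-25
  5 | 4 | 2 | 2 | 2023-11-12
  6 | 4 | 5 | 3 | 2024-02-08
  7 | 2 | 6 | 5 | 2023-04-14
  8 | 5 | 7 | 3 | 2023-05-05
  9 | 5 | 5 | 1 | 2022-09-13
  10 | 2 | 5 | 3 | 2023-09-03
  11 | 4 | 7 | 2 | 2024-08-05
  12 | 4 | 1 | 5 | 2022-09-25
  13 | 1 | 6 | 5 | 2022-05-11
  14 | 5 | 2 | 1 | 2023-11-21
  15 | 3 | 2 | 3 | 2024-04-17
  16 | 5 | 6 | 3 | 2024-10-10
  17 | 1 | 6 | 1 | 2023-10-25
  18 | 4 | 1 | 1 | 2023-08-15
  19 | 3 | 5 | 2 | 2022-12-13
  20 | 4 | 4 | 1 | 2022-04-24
SELECT p.name FROM customers p LEFT JOIN orders c ON c.customer_id = p.id WHERE c.id IS NULL

Execution result:
(no rows)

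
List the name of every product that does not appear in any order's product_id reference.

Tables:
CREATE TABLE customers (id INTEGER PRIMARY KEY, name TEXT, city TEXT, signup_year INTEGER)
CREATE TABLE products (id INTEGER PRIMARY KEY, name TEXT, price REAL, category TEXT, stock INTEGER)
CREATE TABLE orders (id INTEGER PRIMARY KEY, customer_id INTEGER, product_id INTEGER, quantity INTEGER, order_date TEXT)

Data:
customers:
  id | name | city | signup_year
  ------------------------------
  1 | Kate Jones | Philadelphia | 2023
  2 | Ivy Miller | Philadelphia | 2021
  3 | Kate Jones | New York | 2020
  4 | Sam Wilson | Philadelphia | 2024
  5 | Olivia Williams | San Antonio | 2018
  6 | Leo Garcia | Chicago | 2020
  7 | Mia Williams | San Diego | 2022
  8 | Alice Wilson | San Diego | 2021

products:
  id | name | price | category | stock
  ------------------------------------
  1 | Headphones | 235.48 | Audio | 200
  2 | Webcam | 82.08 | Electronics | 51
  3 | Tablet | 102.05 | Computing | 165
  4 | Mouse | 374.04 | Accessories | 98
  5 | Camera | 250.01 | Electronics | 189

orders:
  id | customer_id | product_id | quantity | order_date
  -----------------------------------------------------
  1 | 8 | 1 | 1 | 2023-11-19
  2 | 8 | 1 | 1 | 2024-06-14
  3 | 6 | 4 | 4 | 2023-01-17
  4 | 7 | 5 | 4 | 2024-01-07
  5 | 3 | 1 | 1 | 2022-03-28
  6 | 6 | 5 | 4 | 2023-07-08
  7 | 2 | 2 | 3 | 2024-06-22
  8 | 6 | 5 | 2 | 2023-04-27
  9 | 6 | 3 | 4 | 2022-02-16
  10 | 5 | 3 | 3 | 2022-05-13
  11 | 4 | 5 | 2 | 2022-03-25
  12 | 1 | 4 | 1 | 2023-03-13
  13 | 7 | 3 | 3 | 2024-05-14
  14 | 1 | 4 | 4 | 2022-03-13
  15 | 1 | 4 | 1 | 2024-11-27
SELECT p.name FROM products p LEFT JOIN orders c ON c.product_id = p.id WHERE c.id IS NULL

Execution result:
(no rows)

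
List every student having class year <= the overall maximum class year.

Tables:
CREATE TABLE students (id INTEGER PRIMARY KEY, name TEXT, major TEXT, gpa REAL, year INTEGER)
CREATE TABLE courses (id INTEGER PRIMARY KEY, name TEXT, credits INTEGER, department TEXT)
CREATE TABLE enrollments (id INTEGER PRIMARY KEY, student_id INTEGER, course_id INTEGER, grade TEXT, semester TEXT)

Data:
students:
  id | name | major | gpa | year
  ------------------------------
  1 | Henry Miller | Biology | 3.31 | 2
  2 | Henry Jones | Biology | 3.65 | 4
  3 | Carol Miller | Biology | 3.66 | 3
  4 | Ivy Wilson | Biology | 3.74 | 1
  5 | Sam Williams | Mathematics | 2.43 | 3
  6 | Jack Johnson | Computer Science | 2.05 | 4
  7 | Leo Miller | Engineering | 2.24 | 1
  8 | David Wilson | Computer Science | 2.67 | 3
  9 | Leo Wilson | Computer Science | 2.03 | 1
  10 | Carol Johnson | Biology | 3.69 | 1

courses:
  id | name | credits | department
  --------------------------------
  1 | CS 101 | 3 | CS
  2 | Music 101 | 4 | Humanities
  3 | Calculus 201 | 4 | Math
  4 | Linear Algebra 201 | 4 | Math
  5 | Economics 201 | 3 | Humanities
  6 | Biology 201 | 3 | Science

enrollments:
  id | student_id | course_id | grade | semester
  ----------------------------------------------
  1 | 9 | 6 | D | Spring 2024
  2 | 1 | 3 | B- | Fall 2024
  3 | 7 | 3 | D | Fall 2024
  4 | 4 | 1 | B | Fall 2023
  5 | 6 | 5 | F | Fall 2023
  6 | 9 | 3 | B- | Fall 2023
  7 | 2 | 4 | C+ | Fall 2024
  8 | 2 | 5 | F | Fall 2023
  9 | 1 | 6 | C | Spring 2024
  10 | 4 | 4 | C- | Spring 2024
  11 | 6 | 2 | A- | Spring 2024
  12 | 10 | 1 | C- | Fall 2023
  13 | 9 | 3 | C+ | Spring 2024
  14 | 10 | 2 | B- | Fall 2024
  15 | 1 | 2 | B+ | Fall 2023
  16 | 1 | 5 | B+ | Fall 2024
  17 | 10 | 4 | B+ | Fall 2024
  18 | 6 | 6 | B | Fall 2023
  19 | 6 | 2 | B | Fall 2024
SELECT name, year FROM students WHERE year <= (SELECT MAX(year) FROM students)

Execution result:
name | year
Henry Miller | 2
Henry Jones | 4
Carol Miller | 3
Ivy Wilson | 1
Sam Williams | 3
Jack Johnson | 4
Leo Miller | 1
David Wilson | 3
Leo Wilson | 1
Carol Johnson | 1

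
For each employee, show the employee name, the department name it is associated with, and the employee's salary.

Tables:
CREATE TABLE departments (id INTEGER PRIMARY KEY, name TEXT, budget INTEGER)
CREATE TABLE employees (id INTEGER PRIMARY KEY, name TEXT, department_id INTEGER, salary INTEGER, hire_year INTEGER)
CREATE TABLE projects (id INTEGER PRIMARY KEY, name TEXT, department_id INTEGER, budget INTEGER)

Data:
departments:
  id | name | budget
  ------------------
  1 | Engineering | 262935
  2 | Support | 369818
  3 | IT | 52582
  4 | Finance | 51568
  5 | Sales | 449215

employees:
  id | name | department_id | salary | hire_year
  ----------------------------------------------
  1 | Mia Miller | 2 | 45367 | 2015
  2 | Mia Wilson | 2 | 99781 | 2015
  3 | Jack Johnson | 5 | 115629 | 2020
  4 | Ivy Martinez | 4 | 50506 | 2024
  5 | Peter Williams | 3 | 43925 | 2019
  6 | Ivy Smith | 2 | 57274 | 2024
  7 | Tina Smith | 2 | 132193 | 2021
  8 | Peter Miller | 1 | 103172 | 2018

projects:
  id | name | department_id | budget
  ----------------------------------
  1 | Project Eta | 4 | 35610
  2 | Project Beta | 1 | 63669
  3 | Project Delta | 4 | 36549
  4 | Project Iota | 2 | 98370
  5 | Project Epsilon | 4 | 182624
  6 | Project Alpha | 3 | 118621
SELECT c.name, p.name AS department, c.salary FROM employees c JOIN departments p ON c.department_id = p.id

Execution result:
name | department | salary
Mia Miller | Support | 45367
Mia Wilson | Support | 99781
Jack Johnson | Sales | 115629
Ivy Martinez | Finance | 50506
Peter Williams | IT | 43925
Ivy Smith | Support | 57274
Tina Smith | Support | 132193
Peter Miller | Engineering | 103172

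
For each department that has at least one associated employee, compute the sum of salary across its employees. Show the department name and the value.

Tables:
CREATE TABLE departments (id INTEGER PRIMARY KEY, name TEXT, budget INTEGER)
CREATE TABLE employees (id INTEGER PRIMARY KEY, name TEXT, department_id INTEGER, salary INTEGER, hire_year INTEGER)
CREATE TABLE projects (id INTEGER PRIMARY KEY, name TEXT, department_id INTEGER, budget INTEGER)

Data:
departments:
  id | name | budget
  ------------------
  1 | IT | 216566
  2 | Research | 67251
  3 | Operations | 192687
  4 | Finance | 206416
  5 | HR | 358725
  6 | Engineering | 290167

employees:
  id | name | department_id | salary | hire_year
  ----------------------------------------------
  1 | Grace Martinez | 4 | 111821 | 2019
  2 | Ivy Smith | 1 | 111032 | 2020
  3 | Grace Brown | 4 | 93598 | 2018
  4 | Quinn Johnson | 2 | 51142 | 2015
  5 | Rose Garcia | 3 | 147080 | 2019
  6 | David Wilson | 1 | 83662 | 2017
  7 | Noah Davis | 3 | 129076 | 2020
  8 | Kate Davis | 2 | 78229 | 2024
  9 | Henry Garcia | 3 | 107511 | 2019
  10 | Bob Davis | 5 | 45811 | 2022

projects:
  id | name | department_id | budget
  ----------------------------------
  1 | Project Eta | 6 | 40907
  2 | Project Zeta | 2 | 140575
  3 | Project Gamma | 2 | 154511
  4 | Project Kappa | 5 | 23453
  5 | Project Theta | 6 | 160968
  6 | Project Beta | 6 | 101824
SELECT p.name, SUM(c.salary) AS sum_salary FROM employees c JOIN departments p ON c.department_id = p.id GROUP BY p.id, p.name

Execution result:
name | sum_salary
IT | 194694
Research | 129371
Operations | 383667
Finance | 205419
HR | 45811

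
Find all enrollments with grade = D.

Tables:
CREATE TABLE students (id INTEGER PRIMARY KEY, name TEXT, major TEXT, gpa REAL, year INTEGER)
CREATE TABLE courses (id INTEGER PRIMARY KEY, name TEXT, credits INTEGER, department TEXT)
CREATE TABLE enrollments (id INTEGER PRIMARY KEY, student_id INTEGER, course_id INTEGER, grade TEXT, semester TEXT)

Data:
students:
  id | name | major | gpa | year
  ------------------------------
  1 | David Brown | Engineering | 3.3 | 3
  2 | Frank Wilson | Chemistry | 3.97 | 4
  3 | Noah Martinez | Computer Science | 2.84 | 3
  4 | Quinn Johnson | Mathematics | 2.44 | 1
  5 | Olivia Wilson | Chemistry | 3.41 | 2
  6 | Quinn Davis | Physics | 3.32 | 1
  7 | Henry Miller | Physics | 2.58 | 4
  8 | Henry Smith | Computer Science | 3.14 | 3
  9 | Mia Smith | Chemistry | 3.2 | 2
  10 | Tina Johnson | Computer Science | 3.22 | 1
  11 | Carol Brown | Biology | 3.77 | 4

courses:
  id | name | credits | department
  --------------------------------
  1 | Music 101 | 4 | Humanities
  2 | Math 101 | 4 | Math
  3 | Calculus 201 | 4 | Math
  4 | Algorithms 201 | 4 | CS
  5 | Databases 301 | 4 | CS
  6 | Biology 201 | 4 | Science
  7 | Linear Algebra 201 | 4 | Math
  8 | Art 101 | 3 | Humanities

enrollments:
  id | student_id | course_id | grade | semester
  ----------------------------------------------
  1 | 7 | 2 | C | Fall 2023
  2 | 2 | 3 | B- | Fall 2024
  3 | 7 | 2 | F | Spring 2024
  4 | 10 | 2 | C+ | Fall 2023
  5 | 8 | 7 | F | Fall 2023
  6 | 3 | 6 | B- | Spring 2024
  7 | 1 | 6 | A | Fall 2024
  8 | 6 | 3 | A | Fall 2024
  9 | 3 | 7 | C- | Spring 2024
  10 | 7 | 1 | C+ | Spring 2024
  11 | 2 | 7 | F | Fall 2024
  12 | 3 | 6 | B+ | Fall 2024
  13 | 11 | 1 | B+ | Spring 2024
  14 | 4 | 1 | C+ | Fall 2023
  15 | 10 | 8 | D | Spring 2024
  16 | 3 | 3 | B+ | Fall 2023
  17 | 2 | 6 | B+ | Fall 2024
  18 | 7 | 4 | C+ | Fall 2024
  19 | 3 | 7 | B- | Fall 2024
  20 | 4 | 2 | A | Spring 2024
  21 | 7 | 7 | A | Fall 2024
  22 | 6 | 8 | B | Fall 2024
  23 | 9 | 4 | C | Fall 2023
SELECT id, grade FROM enrollments WHERE grade = 'D'

Execution result:
id | grade
15 | D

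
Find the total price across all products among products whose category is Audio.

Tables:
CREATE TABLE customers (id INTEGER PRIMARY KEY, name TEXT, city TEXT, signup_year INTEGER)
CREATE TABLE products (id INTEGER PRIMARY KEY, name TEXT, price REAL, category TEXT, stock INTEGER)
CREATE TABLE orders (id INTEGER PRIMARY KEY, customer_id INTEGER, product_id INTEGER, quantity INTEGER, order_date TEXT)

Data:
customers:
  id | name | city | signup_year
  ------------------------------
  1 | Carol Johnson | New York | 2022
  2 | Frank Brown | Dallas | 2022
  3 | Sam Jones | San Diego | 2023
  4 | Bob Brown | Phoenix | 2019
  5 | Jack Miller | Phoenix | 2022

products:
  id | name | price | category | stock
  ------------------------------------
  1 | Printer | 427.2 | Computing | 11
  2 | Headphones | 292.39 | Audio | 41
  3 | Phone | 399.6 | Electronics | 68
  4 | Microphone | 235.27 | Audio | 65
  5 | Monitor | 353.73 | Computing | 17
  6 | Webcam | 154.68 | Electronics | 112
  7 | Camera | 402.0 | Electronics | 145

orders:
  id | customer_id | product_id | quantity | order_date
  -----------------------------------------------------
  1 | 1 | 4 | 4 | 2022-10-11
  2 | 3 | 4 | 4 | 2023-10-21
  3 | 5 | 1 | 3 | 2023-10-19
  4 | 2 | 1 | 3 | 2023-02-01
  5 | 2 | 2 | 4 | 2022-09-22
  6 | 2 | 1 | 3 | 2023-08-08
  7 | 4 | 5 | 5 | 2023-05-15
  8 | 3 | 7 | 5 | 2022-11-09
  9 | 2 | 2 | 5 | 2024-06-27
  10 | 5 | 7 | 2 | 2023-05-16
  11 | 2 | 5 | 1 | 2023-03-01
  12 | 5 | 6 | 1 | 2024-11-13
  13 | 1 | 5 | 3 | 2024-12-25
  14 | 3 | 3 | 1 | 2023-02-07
SELECT SUM(price) FROM products WHERE category = 'Audio'

Execution result:
527.66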